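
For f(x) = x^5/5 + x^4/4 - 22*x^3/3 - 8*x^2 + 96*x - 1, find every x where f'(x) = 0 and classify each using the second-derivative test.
f'(x) = x^4 + x^3 - 22*x^2 - 16*x + 96

Solve f'(x) = 0:
  Factor: x^4 + x^3 - 22*x^2 - 16*x + 96 = (x - 4)*(x - 2)*(x + 3)*(x + 4) = 0.
  ⇒ x = -4, -3, 2, 4

f''(x) = 4*x^3 + 3*x^2 - 44*x - 16
Second-derivative test at each critical point:
  f''(-4) = -48 < 0 → local maximum
  f''(-3) = 35 > 0 → local minimum
  f''(2) = -60 < 0 → local maximum
  f''(4) = 112 > 0 → local minimum

Critical points: x = -4 (local maximum); x = -3 (local minimum); x = 2 (local maximum); x = 4 (local minimum)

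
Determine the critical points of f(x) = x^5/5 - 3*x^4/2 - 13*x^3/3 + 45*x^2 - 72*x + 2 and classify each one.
f'(x) = x^4 - 6*x^3 - 13*x^2 + 90*x - 72

Solve f'(x) = 0:
  Factor: x^4 - 6*x^3 - 13*x^2 + 90*x - 72 = (x - 6)*(x - 3)*(x - 1)*(x + 4) = 0.
  ⇒ x = -4, 1, 3, 6

f''(x) = 4*x^3 - 18*x^2 - 26*x + 90
Second-derivative test at each critical point:
  f''(-4) = -350 < 0 → local maximum
  f''(1) = 50 > 0 → local minimum
  f''(3) = -42 < 0 → local maximum
  f''(6) = 150 > 0 → local minimum

Critical points: x = -4 (local maximum); x = 1 (local minimum); x = 3 (local maximum); x = 6 (local minimum)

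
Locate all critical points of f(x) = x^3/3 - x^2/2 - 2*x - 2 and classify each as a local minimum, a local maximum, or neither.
f'(x) = x^2 - x - 2

Solve f'(x) = 0:
  Factor: x^2 - x - 2 = (x - 2)*(x + 1) = 0.
  ⇒ x = -1, 2

f''(x) = 2*x - 1
Second-derivative test at each critical point:
  f''(-1) = -3 < 0 → local maximum
  f''(2) = 3 > 0 → local minimum

Critical points: x = -1 (local maximum); x = 2 (local minimum)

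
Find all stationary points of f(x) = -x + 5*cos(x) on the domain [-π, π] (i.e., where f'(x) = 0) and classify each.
f'(x) = -5*sin(x) - 1

Solve f'(x) = 0 on [-π, π]:
  f'(x) = 0 ⇔ sin(x) = -1/5, i.e. x = arcsin(-1/5) + 2nπ or x = π − arcsin(-1/5) + 2nπ; keep the solutions lying in [-π, π].
  ⇒ x = -pi + asin(1/5) ≈ -2.9402, -asin(1/5) ≈ -0.2014

f''(x) = -5*cos(x)
Second-derivative test at each critical point:
  f''(-2.9402) = 4.8990 > 0 → local minimum
  f''(-0.2014) = -4.8990 < 0 → local maximum

Critical points: x = -pi + asin(1/5) ≈ -2.9402 (local minimum); x = -asin(1/5) ≈ -0.2014 (local maximum)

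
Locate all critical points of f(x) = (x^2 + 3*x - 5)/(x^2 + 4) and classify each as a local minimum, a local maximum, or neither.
f'(x) = 3*(-x^2 + 6*x + 4)/(x^4 + 8*x^2 + 16)

Solve f'(x) = 0:
  f'(x) = -3*(x^2 - 6*x - 4)/(x^2 + 4)^2; the denominator is positive wherever f is defined, so f'(x) = 0 ⇔ -3*x^2 + 18*x + 12 = 0.
  Factor: -3*x^2 + 18*x + 12 = -3*(x^2 - 6*x - 4); x^2 - 6*x - 4 = 0 has no rational roots; quadratic formula: x = (6 ± √52)/2.
  ⇒ x = 3 - sqrt(13) ≈ -0.6056, 3 + sqrt(13) ≈ 6.6056

f''(x) = 6*(x^3 - 9*x^2 - 12*x + 12)/(x^6 + 12*x^4 + 48*x^2 + 64)
Second-derivative test at each critical point:
  f''(-0.6056) = 1.1345 > 0 → local minimum
  f''(6.6056) = -0.0095 < 0 → local maximum

Critical points: x = 3 - sqrt(13) ≈ -0.6056 (local minimum); x = 3 + sqrt(13) ≈ 6.6056 (local maximum)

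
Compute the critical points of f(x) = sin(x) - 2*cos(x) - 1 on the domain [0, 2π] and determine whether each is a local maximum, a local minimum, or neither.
f'(x) = 2*sin(x) + cos(x)

Solve f'(x) = 0 on [0, 2π]:
  f'(x) = 0 ⇔ cos(x) = -2*sin(x) ⇔ tan(x) = -1/2, i.e. x = arctan(-1/2) + nπ; keep the solutions lying in [0, 2π].
  ⇒ x = pi - atan(1/2) ≈ 2.6779, -atan(1/2) + 2*pi ≈ 5.8195

f''(x) = -sin(x) + 2*cos(x)
Second-derivative test at each critical point:
  f''(2.6779) = -2.2361 < 0 → local maximum
  f''(5.8195) = 2.2361 > 0 → local minimum

Critical points: x = pi - atan(1/2) ≈ 2.6779 (local maximum); x = -atan(1/2) + 2*pi ≈ 5.8195 (local minimum)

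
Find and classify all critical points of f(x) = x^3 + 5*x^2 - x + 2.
f'(x) = 3*x^2 + 10*x - 1

Solve f'(x) = 0:
  3*x^2 + 10*x - 1 = 0 has no rational roots; quadratic formula: x = (-10 ± √112)/6.
  ⇒ x = -2*sqrt(7)/3 - 5/3 ≈ -3.4305, -5/3 + 2*sqrt(7)/3 ≈ 0.0972

f''(x) = 6*x + 10
Second-derivative test at each critical point:
  f''(-3.4305) = -10.5830 < 0 → local maximum
  f''(0.0972) = 10.5830 > 0 → local minimum

Critical points: x = -2*sqrt(7)/3 - 5/3 ≈ -3.4305 (local maximum); x = -5/3 + 2*sqrt(7)/3 ≈ 0.0972 (local minimum)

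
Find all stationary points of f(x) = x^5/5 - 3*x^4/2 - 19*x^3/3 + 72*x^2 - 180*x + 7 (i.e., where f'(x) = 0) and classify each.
f'(x) = x^4 - 6*x^3 - 19*x^2 + 144*x - 180

Solve f'(x) = 0:
  Factor: x^4 - 6*x^3 - 19*x^2 + 144*x - 180 = (x - 6)*(x - 3)*(x - 2)*(x + 5) = 0.
  ⇒ x = -5, 2, 3, 6

f''(x) = 4*x^3 - 18*x^2 - 38*x + 144
Second-derivative test at each critical point:
  f''(-5) = -616 < 0 → local maximum
  f''(2) = 28 > 0 → local minimum
  f''(3) = -24 < 0 → local maximum
  f''(6) = 132 > 0 → local minimum

Critical points: x = -5 (local maximum); x = 2 (local minimum); x = 3 (local maximum); x = 6 (local minimum)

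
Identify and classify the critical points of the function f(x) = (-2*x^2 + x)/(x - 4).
f'(x) = 2*(-x^2 + 8*x - 2)/(x^2 - 8*x + 16)

Solve f'(x) = 0:
  f'(x) = -2*(x^2 - 8*x + 2)/(x - 4)^2; the denominator is positive wherever f is defined, so f'(x) = 0 ⇔ -2*x^2 + 16*x - 4 = 0.
  Factor: -2*x^2 + 16*x - 4 = -2*(x^2 - 8*x + 2); x^2 - 8*x + 2 = 0 has no rational roots; quadratic formula: x = (8 ± √56)/2.
  ⇒ x = 4 - sqrt(14) ≈ 0.2583, sqrt(14) + 4 ≈ 7.7417

f''(x) = -56/(x^3 - 12*x^2 + 48*x - 64)
Second-derivative test at each critical point:
  f''(0.2583) = 1.0690 > 0 → local minimum
  f''(7.7417) = -1.0690 < 0 → local maximum

Critical points: x = 4 - sqrt(14) ≈ 0.2583 (local minimum); x = sqrt(14) + 4 ≈ 7.7417 (local maximum)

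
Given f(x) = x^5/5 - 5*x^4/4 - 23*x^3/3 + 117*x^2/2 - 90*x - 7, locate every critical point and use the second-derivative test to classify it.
f'(x) = x^4 - 5*x^3 - 23*x^2 + 117*x - 90

Solve f'(x) = 0:
  Factor: x^4 - 5*x^3 - 23*x^2 + 117*x - 90 = (x - 6)*(x - 3)*(x - 1)*(x + 5) = 0.
  ⇒ x = -5, 1, 3, 6

f''(x) = 4*x^3 - 15*x^2 - 46*x + 117
Second-derivative test at each critical point:
  f''(-5) = -528 < 0 → local maximum
  f''(1) = 60 > 0 → local minimum
  f''(3) = -48 < 0 → local maximum
  f''(6) = 165 > 0 → local minimum

Critical points: x = -5 (local maximum); x = 1 (local minimum); x = 3 (local maximum); x = 6 (local minimum)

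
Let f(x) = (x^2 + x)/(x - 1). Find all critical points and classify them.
f'(x) = (x^2 - 2*x - 1)/(x^2 - 2*x + 1)

Solve f'(x) = 0:
  f'(x) = (x^2 - 2*x - 1)/(x - 1)^2; the denominator is positive wherever f is defined, so f'(x) = 0 ⇔ x^2 - 2*x - 1 = 0.
  x^2 - 2*x - 1 = 0 has no rational roots; quadratic formula: x = (2 ± √8)/2.
  ⇒ x = 1 - sqrt(2) ≈ -0.4142, 1 + sqrt(2) ≈ 2.4142

f''(x) = 4/(x^3 - 3*x^2 + 3*x - 1)
Second-derivative test at each critical point:
  f''(-0.4142) = -1.4142 < 0 → local maximum
  f''(2.4142) = 1.4142 > 0 → local minimum

Critical points: x = 1 - sqrt(2) ≈ -0.4142 (local maximum); x = 1 + sqrt(2) ≈ 2.4142 (local minimum)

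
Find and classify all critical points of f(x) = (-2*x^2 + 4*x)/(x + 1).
f'(x) = 2*(-x^2 - 2*x + 2)/(x^2 + 2*x + 1)

Solve f'(x) = 0:
  f'(x) = -2*(x^2 + 2*x - 2)/(x + 1)^2; the denominator is positive wherever f is defined, so f'(x) = 0 ⇔ -2*x^2 - 4*x + 4 = 0.
  Factor: -2*x^2 - 4*x + 4 = -2*(x^2 + 2*x - 2); x^2 + 2*x - 2 = 0 has no rational roots; quadratic formula: x = (-2 ± √12)/2.
  ⇒ x = -sqrt(3) - 1 ≈ -2.7321, -1 + sqrt(3) ≈ 0.7321

f''(x) = -12/(x^3 + 3*x^2 + 3*x + 1)
Second-derivative test at each critical point:
  f''(-2.7321) = 2.3094 > 0 → local minimum
  f''(0.7321) = -2.3094 < 0 → local maximum

Critical points: x = -sqrt(3) - 1 ≈ -2.7321 (local minimum); x = -1 + sqrt(3) ≈ 0.7321 (local maximum)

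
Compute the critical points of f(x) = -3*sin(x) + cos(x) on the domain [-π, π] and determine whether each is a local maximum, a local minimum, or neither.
f'(x) = -sin(x) - 3*cos(x)

Solve f'(x) = 0 on [-π, π]:
  f'(x) = 0 ⇔ -3*cos(x) = sin(x) ⇔ tan(x) = -3, i.e. x = arctan(-3) + nπ; keep the solutions lying in [-π, π].
  ⇒ x = -atan(3) ≈ -1.2490, pi - atan(3) ≈ 1.8925

f''(x) = 3*sin(x) - cos(x)
Second-derivative test at each critical point:
  f''(-1.2490) = -3.1623 < 0 → local maximum
  f''(1.8925) = 3.1623 > 0 → local minimum

Critical points: x = -atan(3) ≈ -1.2490 (local maximum); x = pi - atan(3) ≈ 1.8925 (local minimum)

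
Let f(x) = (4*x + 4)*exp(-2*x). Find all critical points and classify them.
f'(x) = 4*(-2*x - 1)*exp(-2*x)

Solve f'(x) = 0:
  f'(x) = (-8*x - 4)·exp(-2*x) and exp(-2*x) > 0 for every x, so f'(x) = 0 ⇔ -8*x - 4 = 0.
  Factor: -8*x - 4 = -4*(2*x + 1) = 0.
  ⇒ x = -1/2

f''(x) = 16*x*exp(-2*x)
Second-derivative test at each critical point:
  f''(-1/2) = -21.7463 < 0 → local maximum

Critical points: x = -1/2 (local maximum)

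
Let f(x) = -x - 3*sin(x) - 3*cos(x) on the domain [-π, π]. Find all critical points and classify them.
f'(x) = -3*sqrt(2)*cos(x + pi/4) - 1

Solve f'(x) = 0 on [-π, π]:
  f'(x) = 0 ⇔ 3*sin(x) - 3*cos(x) = 1. Write the left side as R·cos(x + φ) with R = √((-3)² + (-3)²) = 3*sqrt(2), cos φ = -sqrt(2)/2, sin φ = -sqrt(2)/2; then cos(x + φ) = sqrt(2)/6. Solve for x and keep the solutions lying in [-π, π].
  ⇒ x = -pi + atan((1 - sqrt(17))/(-sqrt(17) - 1)) ≈ -2.5941, atan((1 + sqrt(17))/(-1 + sqrt(17))) ≈ 1.0233

f''(x) = 3*sqrt(2)*sin(x + pi/4)
Second-derivative test at each critical point:
  f''(-2.5941) = -4.1231 < 0 → local maximum
  f''(1.0233) = 4.1231 > 0 → local minimum

Critical points: x = -pi + atan((1 - sqrt(17))/(-sqrt(17) - 1)) ≈ -2.5941 (local maximum); x = atan((1 + sqrt(17))/(-1 + sqrt(17))) ≈ 1.0233 (local minimum)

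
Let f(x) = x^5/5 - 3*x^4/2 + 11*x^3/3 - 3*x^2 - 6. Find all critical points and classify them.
f'(x) = x*(x^3 - 6*x^2 + 11*x - 6)

Solve f'(x) = 0:
  Factor: x^4 - 6*x^3 + 11*x^2 - 6*x = x*(x - 3)*(x - 2)*(x - 1) = 0.
  ⇒ x = 0, 1, 2, 3

f''(x) = 4*x^3 - 18*x^2 + 22*x - 6
Second-derivative test at each critical point:
  f''(0) = -6 < 0 → local maximum
  f''(1) = 2 > 0 → local minimum
  f''(2) = -2 < 0 → local maximum
  f''(3) = 6 > 0 → local minimum

Critical points: x = 0 (local maximum); x = 1 (local minimum); x = 2 (local maximum); x = 3 (local minimum)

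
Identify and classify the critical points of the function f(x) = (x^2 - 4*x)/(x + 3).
f'(x) = (x^2 + 6*x - 12)/(x^2 + 6*x + 9)

Solve f'(x) = 0:
  f'(x) = (x^2 + 6*x - 12)/(x + 3)^2; the denominator is positive wherever f is defined, so f'(x) = 0 ⇔ x^2 + 6*x - 12 = 0.
  x^2 + 6*x - 12 = 0 has no rational roots; quadratic formula: x = (-6 ± √84)/2.
  ⇒ x = -sqrt(21) - 3 ≈ -7.5826, -3 + sqrt(21) ≈ 1.5826

f''(x) = 42/(x^3 + 9*x^2 + 27*x + 27)
Second-derivative test at each critical point:
  f''(-7.5826) = -0.4364 < 0 → local maximum
  f''(1.5826) = 0.4364 > 0 → local minimum

Critical points: x = -sqrt(21) - 3 ≈ -7.5826 (local maximum); x = -3 + sqrt(21) ≈ 1.5826 (local minimum)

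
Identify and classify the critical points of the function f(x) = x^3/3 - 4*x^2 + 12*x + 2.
f'(x) = x^2 - 8*x + 12

Solve f'(x) = 0:
  Factor: x^2 - 8*x + 12 = (x - 6)*(x - 2) = 0.
  ⇒ x = 2, 6

f''(x) = 2*x - 8
Second-derivative test at each critical point:
  f''(2) = -4 < 0 → local maximum
  f''(6) = 4 > 0 → local minimum

Critical points: x = 2 (local maximum); x = 6 (local minimum)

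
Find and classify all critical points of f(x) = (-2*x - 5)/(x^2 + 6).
f'(x) = 2*(x^2 + 5*x - 6)/(x^4 + 12*x^2 + 36)

Solve f'(x) = 0:
  f'(x) = 2*(x - 1)*(x + 6)/(x^2 + 6)^2; the denominator is positive wherever f is defined, so f'(x) = 0 ⇔ 2*x^2 + 10*x - 12 = 0.
  Factor: 2*x^2 + 10*x - 12 = 2*(x - 1)*(x + 6) = 0.
  ⇒ x = -6, 1

f''(x) = 2*(-4*x^2*(2*x + 5) + (6*x + 5)*(x^2 + 6))/(x^2 + 6)^3
Second-derivative test at each critical point:
  f''(-6) = -1/126 < 0 → local maximum
  f''(1) = 2/7 > 0 → local minimum

Critical points: x = -6 (local maximum); x = 1 (local minimum)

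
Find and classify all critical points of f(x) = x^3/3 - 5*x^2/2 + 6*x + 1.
f'(x) = x^2 - 5*x + 6

Solve f'(x) = 0:
  Factor: x^2 - 5*x + 6 = (x - 3)*(x - 2) = 0.
  ⇒ x = 2, 3

f''(x) = 2*x - 5
Second-derivative test at each critical point:
  f''(2) = -1 < 0 → local maximum
  f''(3) = 1 > 0 → local minimum

Critical points: x = 2 (local maximum); x = 3 (local minimum)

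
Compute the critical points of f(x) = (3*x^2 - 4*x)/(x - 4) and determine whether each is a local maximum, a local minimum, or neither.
f'(x) = (3*x^2 - 24*x + 16)/(x^2 - 8*x + 16)

Solve f'(x) = 0:
  f'(x) = (3*x^2 - 24*x + 16)/(x - 4)^2; the denominator is positive wherever f is defined, so f'(x) = 0 ⇔ 3*x^2 - 24*x + 16 = 0.
  3*x^2 - 24*x + 16 = 0 has no rational roots; quadratic formula: x = (24 ± √384)/6.
  ⇒ x = 4 - 4*sqrt(6)/3 ≈ 0.7340, 4*sqrt(6)/3 + 4 ≈ 7.2660

f''(x) = 64/(x^3 - 12*x^2 + 48*x - 64)
Second-derivative test at each critical point:
  f''(0.7340) = -1.8371 < 0 → local maximum
  f''(7.2660) = 1.8371 > 0 → local minimum

Critical points: x = 4 - 4*sqrt(6)/3 ≈ 0.7340 (local maximum); x = 4*sqrt(6)/3 + 4 ≈ 7.2660 (local minimum)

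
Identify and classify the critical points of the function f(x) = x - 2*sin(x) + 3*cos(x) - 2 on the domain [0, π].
f'(x) = -3*sin(x) - 2*cos(x) + 1

Solve f'(x) = 0 on [0, π]:
  f'(x) = 0 ⇔ -3*sin(x) - 2*cos(x) = -1. Write the left side as R·cos(x + φ) with R = √((-2)² + 3²) = sqrt(13), cos φ = -2*sqrt(13)/13, sin φ = 3*sqrt(13)/13; then cos(x + φ) = -sqrt(13)/13. Solve for x and keep the solutions lying in [0, π].
  ⇒ x = atan((3 + 4*sqrt(3))/(2 - 6*sqrt(3))) + pi ≈ 2.2726

f''(x) = 2*sin(x) - 3*cos(x)
Second-derivative test at each critical point:
  f''(2.2726) = 3.4641 > 0 → local minimum

Critical points: x = atan((3 + 4*sqrt(3))/(2 - 6*sqrt(3))) + pi ≈ 2.2726 (local minimum)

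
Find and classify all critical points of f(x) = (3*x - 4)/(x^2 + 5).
f'(x) = (-3*x^2 + 8*x + 15)/(x^4 + 10*x^2 + 25)

Solve f'(x) = 0:
  f'(x) = -(3*x^2 - 8*x - 15)/(x^2 + 5)^2; the denominator is positive wherever f is defined, so f'(x) = 0 ⇔ -3*x^2 + 8*x + 15 = 0.
  3*x^2 - 8*x - 15 = 0 has no rational roots; quadratic formula: x = (8 ± √244)/6.
  ⇒ x = 4/3 - sqrt(61)/3 ≈ -1.2701, 4/3 + sqrt(61)/3 ≈ 3.9367

f''(x) = 2*(4*x^2*(3*x - 4) + (4 - 9*x)*(x^2 + 5))/(x^2 + 5)^3
Second-derivative test at each critical point:
  f''(-1.2701) = 0.3572 > 0 → local minimum
  f''(3.9367) = -0.0372 < 0 → local maximum

Critical points: x = 4/3 - sqrt(61)/3 ≈ -1.2701 (local minimum); x = 4/3 + sqrt(61)/3 ≈ 3.9367 (local maximum)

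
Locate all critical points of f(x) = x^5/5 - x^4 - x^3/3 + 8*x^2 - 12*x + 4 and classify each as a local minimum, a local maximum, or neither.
f'(x) = x^4 - 4*x^3 - x^2 + 16*x - 12

Solve f'(x) = 0:
  Factor: x^4 - 4*x^3 - x^2 + 16*x - 12 = (x - 3)*(x - 2)*(x - 1)*(x + 2) = 0.
  ⇒ x = -2, 1, 2, 3

f''(x) = 4*x^3 - 12*x^2 - 2*x + 16
Second-derivative test at each critical point:
  f''(-2) = -60 < 0 → local maximum
  f''(1) = 6 > 0 → local minimum
  f''(2) = -4 < 0 → local maximum
  f''(3) = 10 > 0 → local minimum

Critical points: x = -2 (local maximum); x = 1 (local minimum); x = 2 (local maximum); x = 3 (local minimum)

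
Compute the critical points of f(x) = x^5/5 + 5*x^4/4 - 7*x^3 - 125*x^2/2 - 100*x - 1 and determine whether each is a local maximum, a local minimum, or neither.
f'(x) = x^4 + 5*x^3 - 21*x^2 - 125*x - 100

Solve f'(x) = 0:
  Factor: x^4 + 5*x^3 - 21*x^2 - 125*x - 100 = (x - 5)*(x + 1)*(x + 4)*(x + 5) = 0.
  ⇒ x = -5, -4, -1, 5

f''(x) = 4*x^3 + 15*x^2 - 42*x - 125
Second-derivative test at each critical point:
  f''(-5) = -40 < 0 → local maximum
  f''(-4) = 27 > 0 → local minimum
  f''(-1) = -72 < 0 → local maximum
  f''(5) = 540 > 0 → local minimum

Critical points: x = -5 (local maximum); x = -4 (local minimum); x = -1 (local maximum); x = 5 (local minimum)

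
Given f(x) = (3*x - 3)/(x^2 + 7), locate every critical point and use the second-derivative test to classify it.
f'(x) = 3*(x^2 - 2*x*(x - 1) + 7)/(x^2 + 7)^2

Solve f'(x) = 0:
  f'(x) = -3*(x^2 - 2*x - 7)/(x^2 + 7)^2; the denominator is positive wherever f is defined, so f'(x) = 0 ⇔ -3*x^2 + 6*x + 21 = 0.
  Factor: -3*x^2 + 6*x + 21 = -3*(x^2 - 2*x - 7); x^2 - 2*x - 7 = 0 has no rational roots; quadratic formula: x = (2 ± √32)/2.
  ⇒ x = 1 - 2*sqrt(2) ≈ -1.8284, 1 + 2*sqrt(2) ≈ 3.8284

f''(x) = 6*(4*x^2*(x - 1) + (1 - 3*x)*(x^2 + 7))/(x^2 + 7)^3
Second-derivative test at each critical point:
  f''(-1.8284) = 0.1586 > 0 → local minimum
  f''(3.8284) = -0.0362 < 0 → local maximum

Critical points: x = 1 - 2*sqrt(2) ≈ -1.8284 (local minimum); x = 1 + 2*sqrt(2) ≈ 3.8284 (local maximum)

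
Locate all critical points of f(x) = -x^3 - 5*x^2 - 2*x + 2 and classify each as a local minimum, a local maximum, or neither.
f'(x) = -3*x^2 - 10*x - 2

Solve f'(x) = 0:
  3*x^2 + 10*x + 2 = 0 has no rational roots; quadratic formula: x = (-10 ± √76)/6.
  ⇒ x = -5/3 - sqrt(19)/3 ≈ -3.1196, -5/3 + sqrt(19)/3 ≈ -0.2137

f''(x) = -6*x - 10
Second-derivative test at each critical point:
  f''(-3.1196) = 8.7178 > 0 → local minimum
  f''(-0.2137) = -8.7178 < 0 → local maximum

Critical points: x = -5/3 - sqrt(19)/3 ≈ -3.1196 (local minimum); x = -5/3 + sqrt(19)/3 ≈ -0.2137 (local maximum)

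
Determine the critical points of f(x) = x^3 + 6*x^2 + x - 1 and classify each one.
f'(x) = 3*x^2 + 12*x + 1

Solve f'(x) = 0:
  3*x^2 + 12*x + 1 = 0 has no rational roots; quadratic formula: x = (-12 ± √132)/6.
  ⇒ x = -2 - sqrt(33)/3 ≈ -3.9149, -2 + sqrt(33)/3 ≈ -0.0851

f''(x) = 6*x + 12
Second-derivative test at each critical point:
  f''(-3.9149) = -11.4891 < 0 → local maximum
  f''(-0.0851) = 11.4891 > 0 → local minimum

Critical points: x = -2 - sqrt(33)/3 ≈ -3.9149 (local maximum); x = -2 + sqrt(33)/3 ≈ -0.0851 (local minimum)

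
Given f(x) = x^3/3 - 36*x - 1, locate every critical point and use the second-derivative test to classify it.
f'(x) = x^2 - 36

Solve f'(x) = 0:
  Factor: x^2 - 36 = (x - 6)*(x + 6) = 0.
  ⇒ x = -6, 6

f''(x) = 2*x
Second-derivative test at each critical point:
  f''(-6) = -12 < 0 → local maximum
  f''(6) = 12 > 0 → local minimum

Critical points: x = -6 (local maximum); x = 6 (local minimum)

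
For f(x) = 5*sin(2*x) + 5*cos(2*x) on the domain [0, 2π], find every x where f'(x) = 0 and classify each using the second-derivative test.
f'(x) = 10*sqrt(2)*cos(2*x + pi/4)

Solve f'(x) = 0 on [0, 2π]:
  f'(x) = 0 ⇔ 5*cos(2*x) = 5*sin(2*x) ⇔ tan(2*x) = 1, i.e. 2*x = arctan(1) + nπ; keep the solutions lying in [0, 2π].
  ⇒ x = pi/8 ≈ 0.3927, 5*pi/8 ≈ 1.9635, 9*pi/8 ≈ 3.5343, 13*pi/8 ≈ 5.1051

f''(x) = -20*sqrt(2)*sin(2*x + pi/4)
Second-derivative test at each critical point:
  f''(0.3927) = -28.2843 < 0 → local maximum
  f''(1.9635) = 28.2843 > 0 → local minimum
  f''(3.5343) = -28.2843 < 0 → local maximum
  f''(5.1051) = 28.2843 > 0 → local minimum

Critical points: x = pi/8 ≈ 0.3927 (local maximum); x = 5*pi/8 ≈ 1.9635 (local minimum); x = 9*pi/8 ≈ 3.5343 (local maximum); x = 13*pi/8 ≈ 5.1051 (local minimum)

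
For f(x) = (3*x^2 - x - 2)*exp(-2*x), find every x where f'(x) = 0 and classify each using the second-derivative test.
f'(x) = (-6*x^2 + 8*x + 3)*exp(-2*x)

Solve f'(x) = 0:
  f'(x) = (-6*x^2 + 8*x + 3)·exp(-2*x) and exp(-2*x) > 0 for every x, so f'(x) = 0 ⇔ -6*x^2 + 8*x + 3 = 0.
  6*x^2 - 8*x - 3 = 0 has no rational roots; quadratic formula: x = (8 ± √136)/12.
  ⇒ x = 2/3 - sqrt(34)/6 ≈ -0.3052, 2/3 + sqrt(34)/6 ≈ 1.6385

f''(x) = 2*(6*x^2 - 14*x + 1)*exp(-2*x)
Second-derivative test at each critical point:
  f''(-0.3052) = 21.4697 > 0 → local minimum
  f''(1.6385) = -0.4401 < 0 → local maximum

Critical points: x = 2/3 - sqrt(34)/6 ≈ -0.3052 (local minimum); x = 2/3 + sqrt(34)/6 ≈ 1.6385 (local maximum)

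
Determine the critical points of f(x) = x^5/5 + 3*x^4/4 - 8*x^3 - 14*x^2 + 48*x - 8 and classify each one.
f'(x) = x^4 + 3*x^3 - 24*x^2 - 28*x + 48

Solve f'(x) = 0:
  Factor: x^4 + 3*x^3 - 24*x^2 - 28*x + 48 = (x - 4)*(x - 1)*(x + 2)*(x + 6) = 0.
  ⇒ x = -6, -2, 1, 4

f''(x) = 4*x^3 + 9*x^2 - 48*x - 28
Second-derivative test at each critical point:
  f''(-6) = -280 < 0 → local maximum
  f''(-2) = 72 > 0 → local minimum
  f''(1) = -63 < 0 → local maximum
  f''(4) = 180 > 0 → local minimum

Critical points: x = -6 (local maximum); x = -2 (local minimum); x = 1 (local maximum); x = 4 (local minimum)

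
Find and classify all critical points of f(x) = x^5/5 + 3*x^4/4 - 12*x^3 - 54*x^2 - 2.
f'(x) = x*(x^3 + 3*x^2 - 36*x - 108)

Solve f'(x) = 0:
  Factor: x^4 + 3*x^3 - 36*x^2 - 108*x = x*(x - 6)*(x + 3)*(x + 6) = 0.
  ⇒ x = -6, -3, 0, 6

f''(x) = 4*x^3 + 9*x^2 - 72*x - 108
Second-derivative test at each critical point:
  f''(-6) = -216 < 0 → local maximum
  f''(-3) = 81 > 0 → local minimum
  f''(0) = -108 < 0 → local maximum
  f''(6) = 648 > 0 → local minimum

Critical points: x = -6 (local maximum); x = -3 (local minimum); x = 0 (local maximum); x = 6 (local minimum)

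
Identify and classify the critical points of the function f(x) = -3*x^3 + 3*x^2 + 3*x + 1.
f'(x) = -9*x^2 + 6*x + 3

Solve f'(x) = 0:
  Factor: -9*x^2 + 6*x + 3 = -3*(x - 1)*(3*x + 1) = 0.
  ⇒ x = -1/3, 1

f''(x) = 6 - 18*x
Second-derivative test at each critical point:
  f''(-1/3) = 12 > 0 → local minimum
  f''(1) = -12 < 0 → local maximum

Critical points: x = -1/3 (local minimum); x = 1 (local maximum)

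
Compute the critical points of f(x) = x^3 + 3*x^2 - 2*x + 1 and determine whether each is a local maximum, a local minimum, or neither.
f'(x) = 3*x^2 + 6*x - 2

Solve f'(x) = 0:
  3*x^2 + 6*x - 2 = 0 has no rational roots; quadratic formula: x = (-6 ± √60)/6.
  ⇒ x = -sqrt(15)/3 - 1 ≈ -2.2910, -1 + sqrt(15)/3 ≈ 0.2910

f''(x) = 6*x + 6
Second-derivative test at each critical point:
  f''(-2.2910) = -7.7460 < 0 → local maximum
  f''(0.2910) = 7.7460 > 0 → local minimum

Critical points: x = -sqrt(15)/3 - 1 ≈ -2.2910 (local maximum); x = -1 + sqrt(15)/3 ≈ 0.2910 (local minimum)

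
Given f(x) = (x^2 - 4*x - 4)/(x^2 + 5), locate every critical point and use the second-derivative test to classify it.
f'(x) = 2*(2*x^2 + 9*x - 10)/(x^4 + 10*x^2 + 25)

Solve f'(x) = 0:
  f'(x) = 2*(2*x^2 + 9*x - 10)/(x^2 + 5)^2; the denominator is positive wherever f is defined, so f'(x) = 0 ⇔ 4*x^2 + 18*x - 20 = 0.
  Factor: 4*x^2 + 18*x - 20 = 2*(2*x^2 + 9*x - 10); 2*x^2 + 9*x - 10 = 0 has no rational roots; quadratic formula: x = (-9 ± √161)/4.
  ⇒ x = -sqrt(161)/4 - 9/4 ≈ -5.4221, -9/4 + sqrt(161)/4 ≈ 0.9221

f''(x) = 2*(-4*x^3 - 27*x^2 + 60*x + 45)/(x^6 + 15*x^4 + 75*x^2 + 125)
Second-derivative test at each critical point:
  f''(-5.4221) = -0.0214 < 0 → local maximum
  f''(0.9221) = 0.7414 > 0 → local minimum

Critical points: x = -sqrt(161)/4 - 9/4 ≈ -5.4221 (local maximum); x = -9/4 + sqrt(161)/4 ≈ 0.9221 (local minimum)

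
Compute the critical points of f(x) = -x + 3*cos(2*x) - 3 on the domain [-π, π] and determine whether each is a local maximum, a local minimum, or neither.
f'(x) = -6*sin(2*x) - 1

Solve f'(x) = 0 on [-π, π]:
  f'(x) = 0 ⇔ sin(2*x) = -1/6, i.e. 2*x = arcsin(-1/6) + 2nπ or 2*x = π − arcsin(-1/6) + 2nπ; keep the solutions lying in [-π, π].
  ⇒ x = -pi/2 + asin(1/6)/2 ≈ -1.4871, -asin(1/6)/2 ≈ -0.0837, asin(1/6)/2 + pi/2 ≈ 1.6545, pi - asin(1/6)/2 ≈ 3.0579

f''(x) = -12*cos(2*x)
Second-derivative test at each critical point:
  f''(-1.4871) = 11.8322 > 0 → local minimum
  f''(-0.0837) = -11.8322 < 0 → local maximum
  f''(1.6545) = 11.8322 > 0 → local minimum
  f''(3.0579) = -11.8322 < 0 → local maximum

Critical points: x = -pi/2 + asin(1/6)/2 ≈ -1.4871 (local minimum); x = -asin(1/6)/2 ≈ -0.0837 (local maximum); x = asin(1/6)/2 + pi/2 ≈ 1.6545 (local minimum); x = pi - asin(1/6)/2 ≈ 3.0579 (local maximum)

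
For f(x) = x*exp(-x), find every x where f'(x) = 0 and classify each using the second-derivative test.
f'(x) = (1 - x)*exp(-x)

Solve f'(x) = 0:
  f'(x) = (1 - x)·exp(-x) and exp(-x) > 0 for every x, so f'(x) = 0 ⇔ 1 - x = 0.
  1 - x = 0.
  ⇒ x = 1

f''(x) = (x - 2)*exp(-x)
Second-derivative test at each critical point:
  f''(1) = -0.3679 < 0 → local maximum

Critical points: x = 1 (local maximum)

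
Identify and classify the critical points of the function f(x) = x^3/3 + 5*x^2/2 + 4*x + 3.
f'(x) = x^2 + 5*x + 4

Solve f'(x) = 0:
  Factor: x^2 + 5*x + 4 = (x + 1)*(x + 4) = 0.
  ⇒ x = -4, -1

f''(x) = 2*x + 5
Second-derivative test at each critical point:
  f''(-4) = -3 < 0 → local maximum
  f''(-1) = 3 > 0 → local minimum

Critical points: x = -4 (local maximum); x = -1 (local minimum)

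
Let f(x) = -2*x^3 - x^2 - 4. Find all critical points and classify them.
f'(x) = 2*x*(-3*x - 1)

Solve f'(x) = 0:
  Factor: -6*x^2 - 2*x = -2*x*(3*x + 1) = 0.
  ⇒ x = -1/3, 0

f''(x) = -12*x - 2
Second-derivative test at each critical point:
  f''(-1/3) = 2 > 0 → local minimum
  f''(0) = -2 < 0 → local maximum

Critical points: x = -1/3 (local minimum); x = 0 (local maximum)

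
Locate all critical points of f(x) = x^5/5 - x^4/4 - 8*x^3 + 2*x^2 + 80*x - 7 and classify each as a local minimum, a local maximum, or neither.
f'(x) = x^4 - x^3 - 24*x^2 + 4*x + 80

Solve f'(x) = 0:
  Factor: x^4 - x^3 - 24*x^2 + 4*x + 80 = (x - 5)*(x - 2)*(x + 2)*(x + 4) = 0.
  ⇒ x = -4, -2, 2, 5

f''(x) = 4*x^3 - 3*x^2 - 48*x + 4
Second-derivative test at each critical point:
  f''(-4) = -108 < 0 → local maximum
  f''(-2) = 56 > 0 → local minimum
  f''(2) = -72 < 0 → local maximum
  f''(5) = 189 > 0 → local minimum

Critical points: x = -4 (local maximum); x = -2 (local minimum); x = 2 (local maximum); x = 5 (local minimum)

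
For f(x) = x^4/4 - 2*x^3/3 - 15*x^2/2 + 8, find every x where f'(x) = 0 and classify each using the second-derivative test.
f'(x) = x*(x^2 - 2*x - 15)

Solve f'(x) = 0:
  Factor: x^3 - 2*x^2 - 15*x = x*(x - 5)*(x + 3) = 0.
  ⇒ x = -3, 0, 5

f''(x) = 3*x^2 - 4*x - 15
Second-derivative test at each critical point:
  f''(-3) = 24 > 0 → local minimum
  f''(0) = -15 < 0 → local maximum
  f''(5) = 40 > 0 → local minimum

Critical points: x = -3 (local minimum); x = 0 (local maximum); x = 5 (local minimum)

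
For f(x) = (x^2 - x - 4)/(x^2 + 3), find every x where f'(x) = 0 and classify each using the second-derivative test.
f'(x) = (x^2 + 14*x - 3)/(x^4 + 6*x^2 + 9)

Solve f'(x) = 0:
  f'(x) = (x^2 + 14*x - 3)/(x^2 + 3)^2; the denominator is positive wherever f is defined, so f'(x) = 0 ⇔ x^2 + 14*x - 3 = 0.
  x^2 + 14*x - 3 = 0 has no rational roots; quadratic formula: x = (-14 ± √208)/2.
  ⇒ x = -2*sqrt(13) - 7 ≈ -14.2111, -7 + 2*sqrt(13) ≈ 0.2111

f''(x) = 2*(-x^3 - 21*x^2 + 9*x + 21)/(x^6 + 9*x^4 + 27*x^2 + 27)
Second-derivative test at each critical point:
  f''(-14.2111) = -3.433e-04 < 0 → local maximum
  f''(0.2111) = 1.5559 > 0 → local minimum

Critical points: x = -2*sqrt(13) - 7 ≈ -14.2111 (local maximum); x = -7 + 2*sqrt(13) ≈ 0.2111 (local minimum)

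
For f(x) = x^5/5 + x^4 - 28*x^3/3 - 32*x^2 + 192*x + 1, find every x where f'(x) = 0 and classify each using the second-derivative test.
f'(x) = x^4 + 4*x^3 - 28*x^2 - 64*x + 192

Solve f'(x) = 0:
  Factor: x^4 + 4*x^3 - 28*x^2 - 64*x + 192 = (x - 4)*(x - 2)*(x + 4)*(x + 6) = 0.
  ⇒ x = -6, -4, 2, 4

f''(x) = 4*x^3 + 12*x^2 - 56*x - 64
Second-derivative test at each critical point:
  f''(-6) = -160 < 0 → local maximum
  f''(-4) = 96 > 0 → local minimum
  f''(2) = -96 < 0 → local maximum
  f''(4) = 160 > 0 → local minimum

Critical points: x = -6 (local maximum); x = -4 (local minimum); x = 2 (local maximum); x = 4 (local minimum)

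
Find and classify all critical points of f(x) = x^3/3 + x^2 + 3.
f'(x) = x*(x + 2)

Solve f'(x) = 0:
  Factor: x^2 + 2*x = x*(x + 2) = 0.
  ⇒ x = -2, 0

f''(x) = 2*x + 2
Second-derivative test at each critical point:
  f''(-2) = -2 < 0 → local maximum
  f''(0) = 2 > 0 → local minimum

Critical points: x = -2 (local maximum); x = 0 (local minimum)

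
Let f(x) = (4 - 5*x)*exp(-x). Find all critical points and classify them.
f'(x) = (5*x - 9)*exp(-x)

Solve f'(x) = 0:
  f'(x) = (5*x - 9)·exp(-x) and exp(-x) > 0 for every x, so f'(x) = 0 ⇔ 5*x - 9 = 0.
  5*x - 9 = 0.
  ⇒ x = 9/5

f''(x) = (14 - 5*x)*exp(-x)
Second-derivative test at each critical point:
  f''(9/5) = 0.8265 > 0 → local minimum

Critical points: x = 9/5 (local minimum)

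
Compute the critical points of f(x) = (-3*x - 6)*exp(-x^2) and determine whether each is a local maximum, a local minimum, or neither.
f'(x) = 3*(2*x*(x + 2) - 1)*exp(-x^2)

Solve f'(x) = 0:
  f'(x) = (6*x^2 + 12*x - 3)·exp(-x^2) and exp(-x^2) > 0 for every x, so f'(x) = 0 ⇔ 6*x^2 + 12*x - 3 = 0.
  Factor: 6*x^2 + 12*x - 3 = 3*(2*x^2 + 4*x - 1); 2*x^2 + 4*x - 1 = 0 has no rational roots; quadratic formula: x = (-4 ± √24)/4.
  ⇒ x = -sqrt(6)/2 - 1 ≈ -2.2247, -1 + sqrt(6)/2 ≈ 0.2247

f''(x) = 6*(-2*x^2*(x + 2) + 3*x + 2)*exp(-x^2)
Second-derivative test at each critical point:
  f''(-2.2247) = -0.1042 < 0 → local maximum
  f''(0.2247) = 13.9730 > 0 → local minimum

Critical points: x = -sqrt(6)/2 - 1 ≈ -2.2247 (local maximum); x = -1 + sqrt(6)/2 ≈ 0.2247 (local minimum)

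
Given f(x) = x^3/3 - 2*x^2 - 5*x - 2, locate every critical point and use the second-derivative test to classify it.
f'(x) = x^2 - 4*x - 5

Solve f'(x) = 0:
  Factor: x^2 - 4*x - 5 = (x - 5)*(x + 1) = 0.
  ⇒ x = -1, 5

f''(x) = 2*x - 4
Second-derivative test at each critical point:
  f''(-1) = -6 < 0 → local maximum
  f''(5) = 6 > 0 → local minimum

Critical points: x = -1 (local maximum); x = 5 (local minimum)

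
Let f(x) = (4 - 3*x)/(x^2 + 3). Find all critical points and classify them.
f'(x) = (3*x^2 - 8*x - 9)/(x^4 + 6*x^2 + 9)

Solve f'(x) = 0:
  f'(x) = (3*x^2 - 8*x - 9)/(x^2 + 3)^2; the denominator is positive wherever f is defined, so f'(x) = 0 ⇔ 3*x^2 - 8*x - 9 = 0.
  3*x^2 - 8*x - 9 = 0 has no rational roots; quadratic formula: x = (8 ± √172)/6.
  ⇒ x = 4/3 - sqrt(43)/3 ≈ -0.8525, 4/3 + sqrt(43)/3 ≈ 3.5191

f''(x) = 2*(4*x^2*(4 - 3*x) + (9*x - 4)*(x^2 + 3))/(x^2 + 3)^3
Second-derivative test at each critical point:
  f''(-0.8525) = -0.9443 < 0 → local maximum
  f''(3.5191) = 0.0554 > 0 → local minimum

Critical points: x = 4/3 - sqrt(43)/3 ≈ -0.8525 (local maximum); x = 4/3 + sqrt(43)/3 ≈ 3.5191 (local minimum)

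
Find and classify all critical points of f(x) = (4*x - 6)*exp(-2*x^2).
f'(x) = 4*(-2*x*(2*x - 3) + 1)*exp(-2*x^2)

Solve f'(x) = 0:
  f'(x) = (-16*x^2 + 24*x + 4)·exp(-2*x^2) and exp(-2*x^2) > 0 for every x, so f'(x) = 0 ⇔ -16*x^2 + 24*x + 4 = 0.
  Factor: -16*x^2 + 24*x + 4 = -4*(4*x^2 - 6*x - 1); 4*x^2 - 6*x - 1 = 0 has no rational roots; quadratic formula: x = (6 ± √52)/8.
  ⇒ x = 3/4 - sqrt(13)/4 ≈ -0.1514, 3/4 + sqrt(13)/4 ≈ 1.6514

f''(x) = 8*(4*x^2*(2*x - 3) - 6*x + 3)*exp(-2*x^2)
Second-derivative test at each critical point:
  f''(-0.1514) = 27.5521 > 0 → local minimum
  f''(1.6514) = -0.1234 < 0 → local maximum

Critical points: x = 3/4 - sqrt(13)/4 ≈ -0.1514 (local minimum); x = 3/4 + sqrt(13)/4 ≈ 1.6514 (local maximum)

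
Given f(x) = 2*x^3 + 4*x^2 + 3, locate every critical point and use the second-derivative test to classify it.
f'(x) = 2*x*(3*x + 4)

Solve f'(x) = 0:
  Factor: 6*x^2 + 8*x = 2*x*(3*x + 4) = 0.
  ⇒ x = -4/3, 0

f''(x) = 12*x + 8
Second-derivative test at each critical point:
  f''(-4/3) = -8 < 0 → local maximum
  f''(0) = 8 > 0 → local minimum

Critical points: x = -4/3 (local maximum); x = 0 (local minimum)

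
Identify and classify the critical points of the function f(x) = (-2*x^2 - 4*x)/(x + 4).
f'(x) = 2*(-x^2 - 8*x - 8)/(x^2 + 8*x + 16)

Solve f'(x) = 0:
  f'(x) = -2*(x^2 + 8*x + 8)/(x + 4)^2; the denominator is positive wherever f is defined, so f'(x) = 0 ⇔ -2*x^2 - 16*x - 16 = 0.
  Factor: -2*x^2 - 16*x - 16 = -2*(x^2 + 8*x + 8); x^2 + 8*x + 8 = 0 has no rational roots; quadratic formula: x = (-8 ± √32)/2.
  ⇒ x = -4 - 2*sqrt(2) ≈ -6.8284, -4 + 2*sqrt(2) ≈ -1.1716

f''(x) = -32/(x^3 + 12*x^2 + 48*x + 64)
Second-derivative test at each critical point:
  f''(-6.8284) = 1.4142 > 0 → local minimum
  f''(-1.1716) = -1.4142 < 0 → local maximum

Critical points: x = -4 - 2*sqrt(2) ≈ -6.8284 (local minimum); x = -4 + 2*sqrt(2) ≈ -1.1716 (local maximum)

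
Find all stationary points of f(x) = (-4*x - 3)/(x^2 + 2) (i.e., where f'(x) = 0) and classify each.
f'(x) = 2*(2*x^2 + 3*x - 4)/(x^4 + 4*x^2 + 4)

Solve f'(x) = 0:
  f'(x) = 2*(2*x^2 + 3*x - 4)/(x^2 + 2)^2; the denominator is positive wherever f is defined, so f'(x) = 0 ⇔ 4*x^2 + 6*x - 8 = 0.
  Factor: 4*x^2 + 6*x - 8 = 2*(2*x^2 + 3*x - 4); 2*x^2 + 3*x - 4 = 0 has no rational roots; quadratic formula: x = (-3 ± √41)/4.
  ⇒ x = -sqrt(41)/4 - 3/4 ≈ -2.3508, -3/4 + sqrt(41)/4 ≈ 0.8508

f''(x) = 2*(-4*x^2*(4*x + 3) + 3*(4*x + 1)*(x^2 + 2))/(x^2 + 2)^3
Second-derivative test at each critical point:
  f''(-2.3508) = -0.2261 < 0 → local maximum
  f''(0.8508) = 1.7261 > 0 → local minimum

Critical points: x = -sqrt(41)/4 - 3/4 ≈ -2.3508 (local maximum); x = -3/4 + sqrt(41)/4 ≈ 0.8508 (local minimum)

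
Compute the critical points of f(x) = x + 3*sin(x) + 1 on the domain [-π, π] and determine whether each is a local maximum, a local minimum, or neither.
f'(x) = 3*cos(x) + 1

Solve f'(x) = 0 on [-π, π]:
  f'(x) = 0 ⇔ cos(x) = -1/3, i.e. x = ±arccos(-1/3) + 2nπ; keep the solutions lying in [-π, π].
  ⇒ x = -acos(-1/3) ≈ -1.9106, acos(-1/3) ≈ 1.9106

f''(x) = -3*sin(x)
Second-derivative test at each critical point:
  f''(-1.9106) = 2.8284 > 0 → local minimum
  f''(1.9106) = -2.8284 < 0 → local maximum

Critical points: x = -acos(-1/3) ≈ -1.9106 (local minimum); x = acos(-1/3) ≈ 1.9106 (local maximum)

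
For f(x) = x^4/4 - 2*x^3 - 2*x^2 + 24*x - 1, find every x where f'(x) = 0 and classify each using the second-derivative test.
f'(x) = x^3 - 6*x^2 - 4*x + 24

Solve f'(x) = 0:
  Factor: x^3 - 6*x^2 - 4*x + 24 = (x - 6)*(x - 2)*(x + 2) = 0.
  ⇒ x = -2, 2, 6

f''(x) = 3*x^2 - 12*x - 4
Second-derivative test at each critical point:
  f''(-2) = 32 > 0 → local minimum
  f''(2) = -16 < 0 → local maximum
  f''(6) = 32 > 0 → local minimum

Critical points: x = -2 (local minimum); x = 2 (local maximum); x = 6 (local minimum)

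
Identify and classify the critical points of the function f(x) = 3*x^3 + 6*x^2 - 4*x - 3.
f'(x) = 9*x^2 + 12*x - 4

Solve f'(x) = 0:
  9*x^2 + 12*x - 4 = 0 has no rational roots; quadratic formula: x = (-12 ± √288)/18.
  ⇒ x = -2*sqrt(2)/3 - 2/3 ≈ -1.6095, -2/3 + 2*sqrt(2)/3 ≈ 0.2761

f''(x) = 18*x + 12
Second-derivative test at each critical point:
  f''(-1.6095) = -16.9706 < 0 → local maximum
  f''(0.2761) = 16.9706 > 0 → local minimum

Critical points: x = -2*sqrt(2)/3 - 2/3 ≈ -1.6095 (local maximum); x = -2/3 + 2*sqrt(2)/3 ≈ 0.2761 (local minimum)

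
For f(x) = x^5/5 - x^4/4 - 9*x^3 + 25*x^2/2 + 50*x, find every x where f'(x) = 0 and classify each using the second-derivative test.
f'(x) = x^4 - x^3 - 27*x^2 + 25*x + 50

Solve f'(x) = 0:
  Factor: x^4 - x^3 - 27*x^2 + 25*x + 50 = (x - 5)*(x - 2)*(x + 1)*(x + 5) = 0.
  ⇒ x = -5, -1, 2, 5

f''(x) = 4*x^3 - 3*x^2 - 54*x + 25
Second-derivative test at each critical point:
  f''(-5) = -280 < 0 → local maximum
  f''(-1) = 72 > 0 → local minimum
  f''(2) = -63 < 0 → local maximum
  f''(5) = 180 > 0 → local minimum

Critical points: x = -5 (local maximum); x = -1 (local minimum); x = 2 (local maximum); x = 5 (local minimum)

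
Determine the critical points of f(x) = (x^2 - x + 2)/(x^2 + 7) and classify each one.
f'(x) = (x^2 + 10*x - 7)/(x^4 + 14*x^2 + 49)

Solve f'(x) = 0:
  f'(x) = (x^2 + 10*x - 7)/(x^2 + 7)^2; the denominator is positive wherever f is defined, so f'(x) = 0 ⇔ x^2 + 10*x - 7 = 0.
  x^2 + 10*x - 7 = 0 has no rational roots; quadratic formula: x = (-10 ± √128)/2.
  ⇒ x = -4*sqrt(2) - 5 ≈ -10.6569, -5 + 4*sqrt(2) ≈ 0.6569

f''(x) = 2*(-x^3 - 15*x^2 + 21*x + 35)/(x^6 + 21*x^4 + 147*x^2 + 343)
Second-derivative test at each critical point:
  f''(-10.6569) = -0.0008 < 0 → local maximum
  f''(0.6569) = 0.2049 > 0 → local minimum

Critical points: x = -4*sqrt(2) - 5 ≈ -10.6569 (local maximum); x = -5 + 4*sqrt(2) ≈ 0.6569 (local minimum)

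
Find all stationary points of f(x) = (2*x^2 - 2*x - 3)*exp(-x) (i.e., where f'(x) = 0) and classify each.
f'(x) = (-2*x^2 + 6*x + 1)*exp(-x)

Solve f'(x) = 0:
  f'(x) = (-2*x^2 + 6*x + 1)·exp(-x) and exp(-x) > 0 for every x, so f'(x) = 0 ⇔ -2*x^2 + 6*x + 1 = 0.
  2*x^2 - 6*x - 1 = 0 has no rational roots; quadratic formula: x = (6 ± √44)/4.
  ⇒ x = 3/2 - sqrt(11)/2 ≈ -0.1583, 3/2 + sqrt(11)/2 ≈ 3.1583

f''(x) = (2*x^2 - 10*x + 5)*exp(-x)
Second-derivative test at each critical point:
  f''(-0.1583) = 7.7711 > 0 → local minimum
  f''(3.1583) = -0.2819 < 0 → local maximum

Critical points: x = 3/2 - sqrt(11)/2 ≈ -0.1583 (local minimum); x = 3/2 + sqrt(11)/2 ≈ 3.1583 (local maximum)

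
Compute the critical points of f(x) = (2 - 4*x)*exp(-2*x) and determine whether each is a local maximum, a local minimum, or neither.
f'(x) = 8*(x - 1)*exp(-2*x)

Solve f'(x) = 0:
  f'(x) = (8*x - 8)·exp(-2*x) and exp(-2*x) > 0 for every x, so f'(x) = 0 ⇔ 8*x - 8 = 0.
  Factor: 8*x - 8 = 8*(x - 1) = 0.
  ⇒ x = 1

f''(x) = 8*(3 - 2*x)*exp(-2*x)
Second-derivative test at each critical point:
  f''(1) = 1.0827 > 0 → local minimum

Critical points: x = 1 (local minimum)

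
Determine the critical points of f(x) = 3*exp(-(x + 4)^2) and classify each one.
f'(x) = 6*(-x - 4)*exp(-(x + 4)^2)

Solve f'(x) = 0:
  f'(x) = (-6*x - 24)·exp(-(x + 4)^2) and exp(-(x + 4)^2) > 0 for every x, so f'(x) = 0 ⇔ -6*x - 24 = 0.
  Factor: -6*x - 24 = -6*(x + 4) = 0.
  ⇒ x = -4

f''(x) = 6*(2*(x + 4)^2 - 1)*exp(-(x + 4)^2)
Second-derivative test at each critical point:
  f''(-4) = -6 < 0 → local maximum

Critical points: x = -4 (local maximum)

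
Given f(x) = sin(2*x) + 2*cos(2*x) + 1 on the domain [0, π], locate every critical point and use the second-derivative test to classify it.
f'(x) = -4*sin(2*x) + 2*cos(2*x)

Solve f'(x) = 0 on [0, π]:
  f'(x) = 0 ⇔ cos(2*x) = 2*sin(2*x) ⇔ tan(2*x) = 1/2, i.e. 2*x = arctan(1/2) + nπ; keep the solutions lying in [0, π].
  ⇒ x = atan(1/2)/2 ≈ 0.2318, atan(1/2)/2 + pi/2 ≈ 1.8026

f''(x) = -4*sin(2*x) - 8*cos(2*x)
Second-derivative test at each critical point:
  f''(0.2318) = -8.9443 < 0 → local maximum
  f''(1.8026) = 8.9443 > 0 → local minimum

Critical points: x = atan(1/2)/2 ≈ 0.2318 (local maximum); x = atan(1/2)/2 + pi/2 ≈ 1.8026 (local minimum)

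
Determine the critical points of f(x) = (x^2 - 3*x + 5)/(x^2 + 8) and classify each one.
f'(x) = 3*(x^2 + 2*x - 8)/(x^4 + 16*x^2 + 64)

Solve f'(x) = 0:
  f'(x) = 3*(x - 2)*(x + 4)/(x^2 + 8)^2; the denominator is positive wherever f is defined, so f'(x) = 0 ⇔ 3*x^2 + 6*x - 24 = 0.
  Factor: 3*x^2 + 6*x - 24 = 3*(x - 2)*(x + 4) = 0.
  ⇒ x = -4, 2

f''(x) = 6*(-x^3 - 3*x^2 + 24*x + 8)/(x^6 + 24*x^4 + 192*x^2 + 512)
Second-derivative test at each critical point:
  f''(-4) = -1/32 < 0 → local maximum
  f''(2) = 1/8 > 0 → local minimum

Critical points: x = -4 (local maximum); x = 2 (local minimum)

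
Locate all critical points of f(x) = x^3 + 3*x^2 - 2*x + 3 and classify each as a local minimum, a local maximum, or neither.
f'(x) = 3*x^2 + 6*x - 2

Solve f'(x) = 0:
  3*x^2 + 6*x - 2 = 0 has no rational roots; quadratic formula: x = (-6 ± √60)/6.
  ⇒ x = -sqrt(15)/3 - 1 ≈ -2.2910, -1 + sqrt(15)/3 ≈ 0.2910

f''(x) = 6*x + 6
Second-derivative test at each critical point:
  f''(-2.2910) = -7.7460 < 0 → local maximum
  f''(0.2910) = 7.7460 > 0 → local minimum

Critical points: x = -sqrt(15)/3 - 1 ≈ -2.2910 (local maximum); x = -1 + sqrt(15)/3 ≈ 0.2910 (local minimum)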